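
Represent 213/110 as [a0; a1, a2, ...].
[1; 1, 14, 1, 2, 2]

Euclidean algorithm steps:
213 = 1 × 110 + 103
110 = 1 × 103 + 7
103 = 14 × 7 + 5
7 = 1 × 5 + 2
5 = 2 × 2 + 1
2 = 2 × 1 + 0
Continued fraction: [1; 1, 14, 1, 2, 2]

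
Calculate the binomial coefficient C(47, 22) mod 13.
0

Using Lucas' theorem:
Write n=47 and k=22 in base 13:
n in base 13: [3, 8]
k in base 13: [1, 9]
C(47,22) mod 13 = ∏ C(n_i, k_i) mod 13
Digit binomials (mod 13): C(3,1) = 3; C(8,9) = 0 (k_i > n_i)
Product: 3 × 0 = 0 ≡ 0 (mod 13)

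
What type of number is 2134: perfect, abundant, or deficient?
deficient

Proper divisors of 2134: sum = 1 + 2 + 11 + 22 + 97 + 194 + 1067 = 1394
Since 1394 < 2134, 2134 is deficient.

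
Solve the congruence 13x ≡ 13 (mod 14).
x ≡ 1 (mod 14)

gcd(13, 14) = 1, which divides 13, so solutions exist.
Find 13^(-1) mod 14 by the extended Euclidean algorithm:
14 = 1 × 13 + 1  ⟹  1 = (1)·14 + (-1)·13
So (-1)·13 ≡ 1 (mod 14), i.e. 13^(-1) ≡ -1 ≡ 13 (mod 14).
x ≡ 13 × 13 = 169 ≡ 1 (mod 14).
Check: 13 × 1 = 13 ≡ 13 (mod 14).
Unique solution: x ≡ 1 (mod 14)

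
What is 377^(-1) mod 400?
313

gcd(377, 400) = 1, so the inverse exists.
Extended Euclidean algorithm on (400, 377):
400 = 1 × 377 + 23  ⟹  23 = (1)·400 + (-1)·377
377 = 16 × 23 + 9  ⟹  9 = (-16)·400 + (17)·377
23 = 2 × 9 + 5  ⟹  5 = (33)·400 + (-35)·377
9 = 1 × 5 + 4  ⟹  4 = (-49)·400 + (52)·377
5 = 1 × 4 + 1  ⟹  1 = (82)·400 + (-87)·377
So (-87)·377 ≡ 1 (mod 400), i.e. 377^(-1) ≡ -87 ≡ 313 (mod 400).
Check: 377 × 313 = 118001 ≡ 1 (mod 400)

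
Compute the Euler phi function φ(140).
48

140 = 2^2 × 5 × 7
φ(n) = n × ∏(1 - 1/p) for each prime p dividing n
φ(140) = 140 × (1 - 1/2) × (1 - 1/5) × (1 - 1/7) = 48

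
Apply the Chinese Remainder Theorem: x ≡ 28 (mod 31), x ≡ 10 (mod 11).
307

Using Chinese Remainder Theorem:
M = 31 × 11 = 341
M1 = 11, M2 = 31
y1 = 11^(-1) mod 31 = 17
y2 = 31^(-1) mod 11 = 5
x = (28×11×17 + 10×31×5) mod 341 = 307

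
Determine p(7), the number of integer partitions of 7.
15

p(n) counts ways to write n as a sum of positive integers (order ignored).
Examples: 7; 6 + 1; 5 + 2; 5 + 1 + 1; 4 + 3; ... (15 total)
p(7) = 15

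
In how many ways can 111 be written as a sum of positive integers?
679903203

p(n) counts ways to write n as a sum of positive integers (order ignored).
Euler's pentagonal recurrence: p(k) = p(k-1) + p(k-2) - p(k-5) - p(k-7) + p(k-12) + p(k-15) - ... (offsets j(3j∓1)/2, signs ++--, p(0)=1, p(<0)=0).
DP table for k = 0..110: p(0)=1, p(1)=1, p(2)=2, p(3)=3, p(4)=5, p(5)=7, p(6)=11, p(7)=15, p(8)=22, p(9)=30, p(10)=42, p(11)=56, p(12)=77, p(13)=101, p(14)=135, p(15)=176, p(16)=231, p(17)=297, p(18)=385, p(19)=490, p(20)=627, p(21)=792, p(22)=1002, p(23)=1255, p(24)=1575, p(25)=1958, p(26)=2436, p(27)=3010, p(28)=3718, p(29)=4565, p(30)=5604, p(31)=6842, p(32)=8349, p(33)=10143, p(34)=12310, p(35)=14883, p(36)=17977, p(37)=21637, p(38)=26015, p(39)=31185, p(40)=37338, p(41)=44583, p(42)=53174, p(43)=63261, p(44)=75175, p(45)=89134, p(46)=105558, p(47)=124754, p(48)=147273, p(49)=173525, p(50)=204226, p(51)=239943, p(52)=281589, p(53)=329931, p(54)=386155, p(55)=451276, p(56)=526823, p(57)=614154, p(58)=715220, p(59)=831820, p(60)=966467, p(61)=1121505, p(62)=1300156, p(63)=1505499, p(64)=1741630, p(65)=2012558, p(66)=2323520, p(67)=2679689, p(68)=3087735, p(69)=3554345, p(70)=4087968, p(71)=4697205, p(72)=5392783, p(73)=6185689, p(74)=7089500, p(75)=8118264, p(76)=9289091, p(77)=10619863, p(78)=12132164, p(79)=13848650, p(80)=15796476, p(81)=18004327, p(82)=20506255, p(83)=23338469, p(84)=26543660, p(85)=30167357, p(86)=34262962, p(87)=38887673, p(88)=44108109, p(89)=49995925, p(90)=56634173, p(91)=64112359, p(92)=72533807, p(93)=82010177, p(94)=92669720, p(95)=104651419, p(96)=118114304, p(97)=133230930, p(98)=150198136, p(99)=169229875, p(100)=190569292, p(101)=214481126, p(102)=241265379, p(103)=271248950, p(104)=304801365, p(105)=342325709, p(106)=384276336, p(107)=431149389, p(108)=483502844, p(109)=541946240, p(110)=607163746.
Final step: p(111) = p(110) + p(109) - p(106) - p(104) + p(99) + p(96) - p(89) - p(85) + p(76) + p(71) - p(60) - p(54) + p(41) + p(34) - p(19) - p(11)
= 607163746 + 541946240 - 384276336 - 304801365 + 169229875 + 118114304 - 49995925 - 30167357 + 9289091 + 4697205 - 966467 - 386155 + 44583 + 12310 - 490 - 56
= 679903203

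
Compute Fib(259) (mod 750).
341

Matrix identity: Q^n = [[F_(n+1), F_n], [F_n, F_(n-1)]] with Q = [[1,1],[1,0]].
n = 259 = 100000011₂. Square-and-multiply, entries mod 750:
Q^1 = [[1,1],[1,0]]
Q^2 = (Q^1)² = [[2,1],[1,1]]
Q^4 = (Q^2)² = [[5,3],[3,2]]
Q^8 = (Q^4)² = [[34,21],[21,13]]
Q^16 = (Q^8)² = [[97,237],[237,610]]
Q^32 = (Q^16)² = [[328,309],[309,19]]
Q^64 = (Q^32)² = [[565,723],[723,592]]
Q^129 = (Q^64)²·Q = [[715,454],[454,261]]
Q^259 = (Q^129)²·Q = [[195,341],[341,604]]
F_259 mod 750 = Q^259[0][1] = 341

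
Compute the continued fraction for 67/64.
[1; 21, 3]

Euclidean algorithm steps:
67 = 1 × 64 + 3
64 = 21 × 3 + 1
3 = 3 × 1 + 0
Continued fraction: [1; 21, 3]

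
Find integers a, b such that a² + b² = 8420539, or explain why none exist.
Not possible

Factorization: 8420539 = 41 × 59^3
By Fermat: n is sum of two squares iff every prime p ≡ 3 (mod 4) appears to even power.
Prime(s) ≡ 3 (mod 4) with odd exponent: [(59, 3)]
Therefore 8420539 cannot be expressed as a² + b².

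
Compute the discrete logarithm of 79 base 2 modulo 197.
107

Baby-step giant-step with step n = ⌈√197⌉ = 15.
Baby steps 2^j mod 197 (j:value) for j=0..14: 0:1, 1:2, 2:4, 3:8, 4:16, 5:32, 6:64, 7:128, 8:59, 9:118, 10:39, 11:78, 12:156, 13:115, 14:33.
Giant-step multiplier: 2^(-15) ≡ 2^(196-15) = 2^181 ≡ 3 (mod 197).
Giant steps γ_i = 79·3^i mod 197: γ_0=79, γ_1=40, γ_2=120, γ_3=163, γ_4=95, γ_5=88, γ_6=67, γ_7=4 (in table at j=2).
x = i·n + j = 7·15 + 2 = 107.
Check: 2^107 ≡ 79 (mod 197).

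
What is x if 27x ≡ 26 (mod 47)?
x ≡ 41 (mod 47)

gcd(27, 47) = 1, which divides 26, so solutions exist.
Find 27^(-1) mod 47 by the extended Euclidean algorithm:
47 = 1 × 27 + 20  ⟹  20 = (1)·47 + (-1)·27
27 = 1 × 20 + 7  ⟹  7 = (-1)·47 + (2)·27
20 = 2 × 7 + 6  ⟹  6 = (3)·47 + (-5)·27
7 = 1 × 6 + 1  ⟹  1 = (-4)·47 + (7)·27
So (7)·27 ≡ 1 (mod 47), i.e. 27^(-1) ≡ 7 (mod 47).
x ≡ 7 × 26 = 182 ≡ 41 (mod 47).
Check: 27 × 41 = 1107 ≡ 26 (mod 47).
Unique solution: x ≡ 41 (mod 47)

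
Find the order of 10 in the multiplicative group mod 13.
6

13 is prime, so ord(10) divides φ(13) = 12.
Divisors of 12: 1, 2, 3, 4, 6, 12.
Repeated squaring: 10^1 ≡ 10, 10^2 ≡ 9, 10^4 ≡ 3, 10^8 ≡ 9 (mod 13).
Test 10^d mod 13 for each divisor d in increasing order:
10^1 ≡ 10
10^2 ≡ 9
10^3 = 10^2·10^1 ≡ 12
10^4 ≡ 3
10^6 = 10^4·10^2 ≡ 1  ← first divisor giving 1
The order is 6.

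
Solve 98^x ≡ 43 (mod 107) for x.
75

Baby-step giant-step with step n = ⌈√107⌉ = 11.
Baby steps 98^j mod 107 (j:value) for j=0..10: 0:1, 1:98, 2:81, 3:20, 4:34, 5:15, 6:79, 7:38, 8:86, 9:82, 10:11.
Giant-step multiplier: 98^(-11) ≡ 98^(106-11) = 98^95 ≡ 67 (mod 107).
Giant steps γ_i = 43·67^i mod 107: γ_0=43, γ_1=99, γ_2=106, γ_3=40, γ_4=5, γ_5=14, γ_6=82 (in table at j=9).
x = i·n + j = 6·11 + 9 = 75.
Check: 98^75 ≡ 43 (mod 107).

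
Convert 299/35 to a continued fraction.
[8; 1, 1, 5, 3]

Euclidean algorithm steps:
299 = 8 × 35 + 19
35 = 1 × 19 + 16
19 = 1 × 16 + 3
16 = 5 × 3 + 1
3 = 3 × 1 + 0
Continued fraction: [8; 1, 1, 5, 3]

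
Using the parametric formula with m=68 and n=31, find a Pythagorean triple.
(3663, 4216, 5585)

Euclid's formula: a = m² - n², b = 2mn, c = m² + n²
m = 68, n = 31
a = 68² - 31² = 4624 - 961 = 3663
b = 2 × 68 × 31 = 4216
c = 68² + 31² = 4624 + 961 = 5585
Verification: 3663² + 4216² = 13417569 + 17774656 = 31192225 = 5585² ✓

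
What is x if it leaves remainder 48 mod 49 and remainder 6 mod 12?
342

Using Chinese Remainder Theorem:
M = 49 × 12 = 588
M1 = 12, M2 = 49
y1 = 12^(-1) mod 49 = 45
y2 = 49^(-1) mod 12 = 1
x = (48×12×45 + 6×49×1) mod 588 = 342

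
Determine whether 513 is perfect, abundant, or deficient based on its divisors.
deficient

Proper divisors of 513: sum = 1 + 3 + 9 + 19 + 27 + 57 + 171 = 287
Since 287 < 513, 513 is deficient.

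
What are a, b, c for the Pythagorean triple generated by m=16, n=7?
(207, 224, 305)

Euclid's formula: a = m² - n², b = 2mn, c = m² + n²
m = 16, n = 7
a = 16² - 7² = 256 - 49 = 207
b = 2 × 16 × 7 = 224
c = 16² + 7² = 256 + 49 = 305
Verification: 207² + 224² = 42849 + 50176 = 93025 = 305² ✓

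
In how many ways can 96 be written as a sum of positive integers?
118114304

p(n) counts ways to write n as a sum of positive integers (order ignored).
Euler's pentagonal recurrence: p(k) = p(k-1) + p(k-2) - p(k-5) - p(k-7) + p(k-12) + p(k-15) - ... (offsets j(3j∓1)/2, signs ++--, p(0)=1, p(<0)=0).
DP table for k = 0..95: p(0)=1, p(1)=1, p(2)=2, p(3)=3, p(4)=5, p(5)=7, p(6)=11, p(7)=15, p(8)=22, p(9)=30, p(10)=42, p(11)=56, p(12)=77, p(13)=101, p(14)=135, p(15)=176, p(16)=231, p(17)=297, p(18)=385, p(19)=490, p(20)=627, p(21)=792, p(22)=1002, p(23)=1255, p(24)=1575, p(25)=1958, p(26)=2436, p(27)=3010, p(28)=3718, p(29)=4565, p(30)=5604, p(31)=6842, p(32)=8349, p(33)=10143, p(34)=12310, p(35)=14883, p(36)=17977, p(37)=21637, p(38)=26015, p(39)=31185, p(40)=37338, p(41)=44583, p(42)=53174, p(43)=63261, p(44)=75175, p(45)=89134, p(46)=105558, p(47)=124754, p(48)=147273, p(49)=173525, p(50)=204226, p(51)=239943, p(52)=281589, p(53)=329931, p(54)=386155, p(55)=451276, p(56)=526823, p(57)=614154, p(58)=715220, p(59)=831820, p(60)=966467, p(61)=1121505, p(62)=1300156, p(63)=1505499, p(64)=1741630, p(65)=2012558, p(66)=2323520, p(67)=2679689, p(68)=3087735, p(69)=3554345, p(70)=4087968, p(71)=4697205, p(72)=5392783, p(73)=6185689, p(74)=7089500, p(75)=8118264, p(76)=9289091, p(77)=10619863, p(78)=12132164, p(79)=13848650, p(80)=15796476, p(81)=18004327, p(82)=20506255, p(83)=23338469, p(84)=26543660, p(85)=30167357, p(86)=34262962, p(87)=38887673, p(88)=44108109, p(89)=49995925, p(90)=56634173, p(91)=64112359, p(92)=72533807, p(93)=82010177, p(94)=92669720, p(95)=104651419.
Final step: p(96) = p(95) + p(94) - p(91) - p(89) + p(84) + p(81) - p(74) - p(70) + p(61) + p(56) - p(45) - p(39) + p(26) + p(19) - p(4)
= 104651419 + 92669720 - 64112359 - 49995925 + 26543660 + 18004327 - 7089500 - 4087968 + 1121505 + 526823 - 89134 - 31185 + 2436 + 490 - 5
= 118114304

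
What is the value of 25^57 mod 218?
147

Repeated squaring. Binary of 57 = 111001.
25^1 ≡ 25 (mod 218); 25^2 ≡ 189 (mod 218); 25^4 ≡ 187 (mod 218); 25^8 ≡ 89 (mod 218); 25^16 ≡ 73 (mod 218); 25^32 ≡ 97 (mod 218)
25^57 = 25^1 × 25^8 × 25^16 × 25^32 ≡ 147 (mod 218)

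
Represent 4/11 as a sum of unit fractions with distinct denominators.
1/3 + 1/33

Greedy algorithm:
4/11: ceiling(11/4) = 3, use 1/3
1/33: ceiling(33/1) = 33, use 1/33
Result: 4/11 = 1/3 + 1/33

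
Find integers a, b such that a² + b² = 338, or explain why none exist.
7² + 17² (a=7, b=17)

Factorization: 338 = 2 × 13^2
By Fermat: n is sum of two squares iff every prime p ≡ 3 (mod 4) appears to even power.
All primes ≡ 3 (mod 4) appear to even power.
Search a = 0, 1, 2, … for 338 - a² a perfect square: first hit at a = 7: 338 - 49 = 289 = 17².
338 = 7² + 17² = 49 + 289 ✓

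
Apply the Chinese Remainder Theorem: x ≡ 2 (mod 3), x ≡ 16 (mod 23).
62

Using Chinese Remainder Theorem:
M = 3 × 23 = 69
M1 = 23, M2 = 3
y1 = 23^(-1) mod 3 = 2
y2 = 3^(-1) mod 23 = 8
x = (2×23×2 + 16×3×8) mod 69 = 62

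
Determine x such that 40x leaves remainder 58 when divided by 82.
x ≡ 24 (mod 41)

gcd(40, 82) = 2, which divides 58, so solutions exist.
Divide through by 2: 20x ≡ 29 (mod 41).
Find 20^(-1) mod 41 by the extended Euclidean algorithm:
41 = 2 × 20 + 1  ⟹  1 = (1)·41 + (-2)·20
So (-2)·20 ≡ 1 (mod 41), i.e. 20^(-1) ≡ -2 ≡ 39 (mod 41).
x ≡ 39 × 29 = 1131 ≡ 24 (mod 41).
Check: 40 × 24 = 960 ≡ 58 (mod 82).
x ≡ 24 (mod 41), giving 2 solutions mod 82.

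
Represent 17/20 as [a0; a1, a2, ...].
[0; 1, 5, 1, 2]

Euclidean algorithm steps:
17 = 0 × 20 + 17
20 = 1 × 17 + 3
17 = 5 × 3 + 2
3 = 1 × 2 + 1
2 = 2 × 1 + 0
Continued fraction: [0; 1, 5, 1, 2]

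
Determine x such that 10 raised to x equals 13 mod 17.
12

Baby-step giant-step with step n = ⌈√17⌉ = 5.
Baby steps 10^j mod 17 (j:value) for j=0..4: 0:1, 1:10, 2:15, 3:14, 4:4.
Giant-step multiplier: 10^(-5) ≡ 10^(16-5) = 10^11 ≡ 3 (mod 17).
Giant steps γ_i = 13·3^i mod 17: γ_0=13, γ_1=5, γ_2=15 (in table at j=2).
x = i·n + j = 2·5 + 2 = 12.
Check: 10^12 ≡ 13 (mod 17).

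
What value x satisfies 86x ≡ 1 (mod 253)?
203

gcd(86, 253) = 1, so the inverse exists.
Extended Euclidean algorithm on (253, 86):
253 = 2 × 86 + 81  ⟹  81 = (1)·253 + (-2)·86
86 = 1 × 81 + 5  ⟹  5 = (-1)·253 + (3)·86
81 = 16 × 5 + 1  ⟹  1 = (17)·253 + (-50)·86
So (-50)·86 ≡ 1 (mod 253), i.e. 86^(-1) ≡ -50 ≡ 203 (mod 253).
Check: 86 × 203 = 17458 ≡ 1 (mod 253)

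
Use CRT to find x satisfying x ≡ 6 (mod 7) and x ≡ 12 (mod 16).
76

Using Chinese Remainder Theorem:
M = 7 × 16 = 112
M1 = 16, M2 = 7
y1 = 16^(-1) mod 7 = 4
y2 = 7^(-1) mod 16 = 7
x = (6×16×4 + 12×7×7) mod 112 = 76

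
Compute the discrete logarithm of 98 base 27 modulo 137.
122

Baby-step giant-step with step n = ⌈√137⌉ = 12.
Baby steps 27^j mod 137 (j:value) for j=0..11: 0:1, 1:27, 2:44, 3:92, 4:18, 5:75, 6:107, 7:12, 8:50, 9:117, 10:8, 11:79.
Giant-step multiplier: 27^(-12) ≡ 27^(136-12) = 27^124 ≡ 65 (mod 137).
Giant steps γ_i = 98·65^i mod 137: γ_0=98, γ_1=68, γ_2=36, γ_3=11, γ_4=30, γ_5=32, γ_6=25, γ_7=118, γ_8=135, γ_9=7, γ_10=44 (in table at j=2).
x = i·n + j = 10·12 + 2 = 122.
Check: 27^122 ≡ 98 (mod 137).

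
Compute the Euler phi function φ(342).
108

342 = 2 × 3^2 × 19
φ(n) = n × ∏(1 - 1/p) for each prime p dividing n
φ(342) = 342 × (1 - 1/2) × (1 - 1/3) × (1 - 1/19) = 108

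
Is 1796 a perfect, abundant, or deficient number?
deficient

Proper divisors of 1796: sum = 1 + 2 + 4 + 449 + 898 = 1354
Since 1354 < 1796, 1796 is deficient.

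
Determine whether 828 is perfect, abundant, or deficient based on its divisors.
abundant

Proper divisors of 828: sum = 1 + 2 + 3 + 4 + 6 + 9 + 12 + 18 + ... + 138 + 207 + 276 + 414 (17 divisors) = 1356
Since 1356 > 828, 828 is abundant.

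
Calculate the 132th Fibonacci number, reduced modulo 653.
481

Matrix identity: Q^n = [[F_(n+1), F_n], [F_n, F_(n-1)]] with Q = [[1,1],[1,0]].
n = 132 = 10000100₂. Square-and-multiply, entries mod 653:
Q^1 = [[1,1],[1,0]]
Q^2 = (Q^1)² = [[2,1],[1,1]]
Q^4 = (Q^2)² = [[5,3],[3,2]]
Q^8 = (Q^4)² = [[34,21],[21,13]]
Q^16 = (Q^8)² = [[291,334],[334,610]]
Q^33 = (Q^16)²·Q = [[238,337],[337,554]]
Q^66 = (Q^33)² = [[433,480],[480,606]]
Q^132 = (Q^66)² = [[622,481],[481,141]]
F_132 mod 653 = Q^132[0][1] = 481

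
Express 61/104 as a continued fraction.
[0; 1, 1, 2, 2, 1, 1, 3]

Euclidean algorithm steps:
61 = 0 × 104 + 61
104 = 1 × 61 + 43
61 = 1 × 43 + 18
43 = 2 × 18 + 7
18 = 2 × 7 + 4
7 = 1 × 4 + 3
4 = 1 × 3 + 1
3 = 3 × 1 + 0
Continued fraction: [0; 1, 1, 2, 2, 1, 1, 3]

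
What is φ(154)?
60

154 = 2 × 7 × 11
φ(n) = n × ∏(1 - 1/p) for each prime p dividing n
φ(154) = 154 × (1 - 1/2) × (1 - 1/7) × (1 - 1/11) = 60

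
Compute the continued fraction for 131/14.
[9; 2, 1, 4]

Euclidean algorithm steps:
131 = 9 × 14 + 5
14 = 2 × 5 + 4
5 = 1 × 4 + 1
4 = 4 × 1 + 0
Continued fraction: [9; 2, 1, 4]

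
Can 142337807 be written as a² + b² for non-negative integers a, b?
Not possible

Factorization: 142337807 = 53 × 139^3
By Fermat: n is sum of two squares iff every prime p ≡ 3 (mod 4) appears to even power.
Prime(s) ≡ 3 (mod 4) with odd exponent: [(139, 3)]
Therefore 142337807 cannot be expressed as a² + b².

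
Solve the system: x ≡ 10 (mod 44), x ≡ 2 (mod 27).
758

Using Chinese Remainder Theorem:
M = 44 × 27 = 1188
M1 = 27, M2 = 44
y1 = 27^(-1) mod 44 = 31
y2 = 44^(-1) mod 27 = 8
x = (10×27×31 + 2×44×8) mod 1188 = 758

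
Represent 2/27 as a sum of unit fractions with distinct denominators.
1/14 + 1/378

Greedy algorithm:
2/27: ceiling(27/2) = 14, use 1/14
1/378: ceiling(378/1) = 378, use 1/378
Result: 2/27 = 1/14 + 1/378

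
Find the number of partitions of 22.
1002

p(n) counts ways to write n as a sum of positive integers (order ignored).
Euler's pentagonal recurrence: p(k) = p(k-1) + p(k-2) - p(k-5) - p(k-7) + p(k-12) + p(k-15) - ... (offsets j(3j∓1)/2, signs ++--, p(0)=1, p(<0)=0).
DP table for k = 0..21: p(0)=1, p(1)=1, p(2)=2, p(3)=3, p(4)=5, p(5)=7, p(6)=11, p(7)=15, p(8)=22, p(9)=30, p(10)=42, p(11)=56, p(12)=77, p(13)=101, p(14)=135, p(15)=176, p(16)=231, p(17)=297, p(18)=385, p(19)=490, p(20)=627, p(21)=792.
Final step: p(22) = p(21) + p(20) - p(17) - p(15) + p(10) + p(7) - p(0)
= 792 + 627 - 297 - 176 + 42 + 15 - 1
= 1002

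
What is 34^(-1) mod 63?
13

gcd(34, 63) = 1, so the inverse exists.
Extended Euclidean algorithm on (63, 34):
63 = 1 × 34 + 29  ⟹  29 = (1)·63 + (-1)·34
34 = 1 × 29 + 5  ⟹  5 = (-1)·63 + (2)·34
29 = 5 × 5 + 4  ⟹  4 = (6)·63 + (-11)·34
5 = 1 × 4 + 1  ⟹  1 = (-7)·63 + (13)·34
So (13)·34 ≡ 1 (mod 63), i.e. 34^(-1) ≡ 13 (mod 63).
Check: 34 × 13 = 442 ≡ 1 (mod 63)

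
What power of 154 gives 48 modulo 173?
113

Baby-step giant-step with step n = ⌈√173⌉ = 14.
Baby steps 154^j mod 173 (j:value) for j=0..13: 0:1, 1:154, 2:15, 3:61, 4:52, 5:50, 6:88, 7:58, 8:109, 9:5, 10:78, 11:75, 12:132, 13:87.
Giant-step multiplier: 154^(-14) ≡ 154^(172-14) = 154^158 ≡ 9 (mod 173).
Giant steps γ_i = 48·9^i mod 173: γ_0=48, γ_1=86, γ_2=82, γ_3=46, γ_4=68, γ_5=93, γ_6=145, γ_7=94, γ_8=154 (in table at j=1).
x = i·n + j = 8·14 + 1 = 113.
Check: 154^113 ≡ 48 (mod 173).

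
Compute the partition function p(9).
30

p(n) counts ways to write n as a sum of positive integers (order ignored).
Examples: 9; 8 + 1; 7 + 2; 7 + 1 + 1; 6 + 3; ... (30 total)
p(9) = 30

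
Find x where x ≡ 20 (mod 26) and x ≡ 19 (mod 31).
670

Using Chinese Remainder Theorem:
M = 26 × 31 = 806
M1 = 31, M2 = 26
y1 = 31^(-1) mod 26 = 21
y2 = 26^(-1) mod 31 = 6
x = (20×31×21 + 19×26×6) mod 806 = 670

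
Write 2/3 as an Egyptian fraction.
1/2 + 1/6

Greedy algorithm:
2/3: ceiling(3/2) = 2, use 1/2
1/6: ceiling(6/1) = 6, use 1/6
Result: 2/3 = 1/2 + 1/6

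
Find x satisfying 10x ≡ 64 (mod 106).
x ≡ 17 (mod 53)

gcd(10, 106) = 2, which divides 64, so solutions exist.
Divide through by 2: 5x ≡ 32 (mod 53).
Find 5^(-1) mod 53 by the extended Euclidean algorithm:
53 = 10 × 5 + 3  ⟹  3 = (1)·53 + (-10)·5
5 = 1 × 3 + 2  ⟹  2 = (-1)·53 + (11)·5
3 = 1 × 2 + 1  ⟹  1 = (2)·53 + (-21)·5
So (-21)·5 ≡ 1 (mod 53), i.e. 5^(-1) ≡ -21 ≡ 32 (mod 53).
x ≡ 32 × 32 = 1024 ≡ 17 (mod 53).
Check: 10 × 17 = 170 ≡ 64 (mod 106).
x ≡ 17 (mod 53), giving 2 solutions mod 106.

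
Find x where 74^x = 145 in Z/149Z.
72

Baby-step giant-step with step n = ⌈√149⌉ = 13.
Baby steps 74^j mod 149 (j:value) for j=0..12: 0:1, 1:74, 2:112, 3:93, 4:28, 5:135, 6:7, 7:71, 8:39, 9:55, 10:47, 11:51, 12:49.
Giant-step multiplier: 74^(-13) ≡ 74^(148-13) = 74^135 ≡ 3 (mod 149).
Giant steps γ_i = 145·3^i mod 149: γ_0=145, γ_1=137, γ_2=113, γ_3=41, γ_4=123, γ_5=71 (in table at j=7).
x = i·n + j = 5·13 + 7 = 72.
Check: 74^72 ≡ 145 (mod 149).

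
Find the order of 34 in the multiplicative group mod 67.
66

67 is prime, so ord(34) divides φ(67) = 66.
Divisors of 66: 1, 2, 3, 6, 11, 22, 33, 66.
Repeated squaring: 34^1 ≡ 34, 34^2 ≡ 17, 34^4 ≡ 21, 34^8 ≡ 39, 34^16 ≡ 47, 34^32 ≡ 65, 34^64 ≡ 4 (mod 67).
Test 34^d mod 67 for each divisor d in increasing order:
34^1 ≡ 34
34^2 ≡ 17
34^3 = 34^2·34^1 ≡ 42
34^6 = 34^4·34^2 ≡ 22
34^11 = 34^8·34^2·34^1 ≡ 30
34^22 = 34^16·34^4·34^2 ≡ 29
34^33 = 34^32·34^1 ≡ 66
34^66 = 34^64·34^2 ≡ 1  ← first divisor giving 1
The order is 66.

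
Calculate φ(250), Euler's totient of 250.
100

250 = 2 × 5^3
φ(n) = n × ∏(1 - 1/p) for each prime p dividing n
φ(250) = 250 × (1 - 1/2) × (1 - 1/5) = 100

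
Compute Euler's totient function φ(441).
252

441 = 3^2 × 7^2
φ(n) = n × ∏(1 - 1/p) for each prime p dividing n
φ(441) = 441 × (1 - 1/3) × (1 - 1/7) = 252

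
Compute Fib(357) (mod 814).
574

Matrix identity: Q^n = [[F_(n+1), F_n], [F_n, F_(n-1)]] with Q = [[1,1],[1,0]].
n = 357 = 101100101₂. Square-and-multiply, entries mod 814:
Q^1 = [[1,1],[1,0]]
Q^2 = (Q^1)² = [[2,1],[1,1]]
Q^5 = (Q^2)²·Q = [[8,5],[5,3]]
Q^11 = (Q^5)²·Q = [[144,89],[89,55]]
Q^22 = (Q^11)² = [[167,617],[617,364]]
Q^44 = (Q^22)² = [[764,399],[399,365]]
Q^89 = (Q^44)²·Q = [[44,529],[529,329]]
Q^178 = (Q^89)² = [[133,329],[329,618]]
Q^357 = (Q^178)²·Q = [[197,574],[574,437]]
F_357 mod 814 = Q^357[0][1] = 574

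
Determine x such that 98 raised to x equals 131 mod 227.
100

Baby-step giant-step with step n = ⌈√227⌉ = 16.
Baby steps 98^j mod 227 (j:value) for j=0..15: 0:1, 1:98, 2:70, 3:50, 4:133, 5:95, 6:3, 7:67, 8:210, 9:150, 10:172, 11:58, 12:9, 13:201, 14:176, 15:223.
Giant-step multiplier: 98^(-16) ≡ 98^(226-16) = 98^210 ≡ 11 (mod 227).
Giant steps γ_i = 131·11^i mod 227: γ_0=131, γ_1=79, γ_2=188, γ_3=25, γ_4=48, γ_5=74, γ_6=133 (in table at j=4).
x = i·n + j = 6·16 + 4 = 100.
Check: 98^100 ≡ 131 (mod 227).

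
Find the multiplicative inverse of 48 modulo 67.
7

gcd(48, 67) = 1, so the inverse exists.
Extended Euclidean algorithm on (67, 48):
67 = 1 × 48 + 19  ⟹  19 = (1)·67 + (-1)·48
48 = 2 × 19 + 10  ⟹  10 = (-2)·67 + (3)·48
19 = 1 × 10 + 9  ⟹  9 = (3)·67 + (-4)·48
10 = 1 × 9 + 1  ⟹  1 = (-5)·67 + (7)·48
So (7)·48 ≡ 1 (mod 67), i.e. 48^(-1) ≡ 7 (mod 67).
Check: 48 × 7 = 336 ≡ 1 (mod 67)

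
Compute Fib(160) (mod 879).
510

Matrix identity: Q^n = [[F_(n+1), F_n], [F_n, F_(n-1)]] with Q = [[1,1],[1,0]].
n = 160 = 10100000₂. Square-and-multiply, entries mod 879:
Q^1 = [[1,1],[1,0]]
Q^2 = (Q^1)² = [[2,1],[1,1]]
Q^5 = (Q^2)²·Q = [[8,5],[5,3]]
Q^10 = (Q^5)² = [[89,55],[55,34]]
Q^20 = (Q^10)² = [[398,612],[612,665]]
Q^40 = (Q^20)² = [[274,96],[96,178]]
Q^80 = (Q^40)² = [[787,321],[321,466]]
Q^160 = (Q^80)² = [[751,510],[510,241]]
F_160 mod 879 = Q^160[0][1] = 510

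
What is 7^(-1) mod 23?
10

gcd(7, 23) = 1, so the inverse exists.
Extended Euclidean algorithm on (23, 7):
23 = 3 × 7 + 2  ⟹  2 = (1)·23 + (-3)·7
7 = 3 × 2 + 1  ⟹  1 = (-3)·23 + (10)·7
So (10)·7 ≡ 1 (mod 23), i.e. 7^(-1) ≡ 10 (mod 23).
Check: 7 × 10 = 70 ≡ 1 (mod 23)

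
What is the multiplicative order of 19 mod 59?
29

59 is prime, so ord(19) divides φ(59) = 58.
Divisors of 58: 1, 2, 29, 58.
Repeated squaring: 19^1 ≡ 19, 19^2 ≡ 7, 19^4 ≡ 49, 19^8 ≡ 41, 19^16 ≡ 29, 19^32 ≡ 15 (mod 59).
Test 19^d mod 59 for each divisor d in increasing order:
19^1 ≡ 19
19^2 ≡ 7
19^29 = 19^16·19^8·19^4·19^1 ≡ 1  ← first divisor giving 1
The order is 29.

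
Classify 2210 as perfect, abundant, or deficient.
abundant

Proper divisors of 2210: sum = 1 + 2 + 5 + 10 + 13 + 17 + 26 + 34 + 65 + 85 + 130 + 170 + 221 + 442 + 1105 = 2326
Since 2326 > 2210, 2210 is abundant.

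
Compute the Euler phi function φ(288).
96

288 = 2^5 × 3^2
φ(n) = n × ∏(1 - 1/p) for each prime p dividing n
φ(288) = 288 × (1 - 1/2) × (1 - 1/3) = 96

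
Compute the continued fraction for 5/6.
[0; 1, 5]

Euclidean algorithm steps:
5 = 0 × 6 + 5
6 = 1 × 5 + 1
5 = 5 × 1 + 0
Continued fraction: [0; 1, 5]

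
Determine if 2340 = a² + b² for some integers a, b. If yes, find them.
6² + 48² (a=6, b=48)

Factorization: 2340 = 2^2 × 3^2 × 5 × 13
By Fermat: n is sum of two squares iff every prime p ≡ 3 (mod 4) appears to even power.
All primes ≡ 3 (mod 4) appear to even power.
Search a = 0, 1, 2, … for 2340 - a² a perfect square: first hit at a = 6: 2340 - 36 = 2304 = 48².
2340 = 6² + 48² = 36 + 2304 ✓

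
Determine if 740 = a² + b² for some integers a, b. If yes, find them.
8² + 26² (a=8, b=26)

Factorization: 740 = 2^2 × 5 × 37
By Fermat: n is sum of two squares iff every prime p ≡ 3 (mod 4) appears to even power.
All primes ≡ 3 (mod 4) appear to even power.
Search a = 0, 1, 2, … for 740 - a² a perfect square: first hit at a = 8: 740 - 64 = 676 = 26².
740 = 8² + 26² = 64 + 676 ✓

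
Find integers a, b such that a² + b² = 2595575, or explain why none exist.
Not possible

Factorization: 2595575 = 5^2 × 47^3
By Fermat: n is sum of two squares iff every prime p ≡ 3 (mod 4) appears to even power.
Prime(s) ≡ 3 (mod 4) with odd exponent: [(47, 3)]
Therefore 2595575 cannot be expressed as a² + b².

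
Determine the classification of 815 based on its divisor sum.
deficient

Proper divisors of 815: sum = 1 + 5 + 163 = 169
Since 169 < 815, 815 is deficient.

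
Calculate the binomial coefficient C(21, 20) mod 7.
0

Using Lucas' theorem:
Write n=21 and k=20 in base 7:
n in base 7: [3, 0]
k in base 7: [2, 6]
C(21,20) mod 7 = ∏ C(n_i, k_i) mod 7
Digit binomials (mod 7): C(3,2) = 3; C(0,6) = 0 (k_i > n_i)
Product: 3 × 0 = 0 ≡ 0 (mod 7)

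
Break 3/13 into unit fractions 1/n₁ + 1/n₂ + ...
1/5 + 1/33 + 1/2145

Greedy algorithm:
3/13: ceiling(13/3) = 5, use 1/5
2/65: ceiling(65/2) = 33, use 1/33
1/2145: ceiling(2145/1) = 2145, use 1/2145
Result: 3/13 = 1/5 + 1/33 + 1/2145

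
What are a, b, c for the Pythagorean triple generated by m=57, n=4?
(3233, 456, 3265)

Euclid's formula: a = m² - n², b = 2mn, c = m² + n²
m = 57, n = 4
a = 57² - 4² = 3249 - 16 = 3233
b = 2 × 57 × 4 = 456
c = 57² + 4² = 3249 + 16 = 3265
Verification: 3233² + 456² = 10452289 + 207936 = 10660225 = 3265² ✓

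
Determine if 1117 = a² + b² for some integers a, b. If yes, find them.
21² + 26² (a=21, b=26)

Factorization: 1117 = 1117
By Fermat: n is sum of two squares iff every prime p ≡ 3 (mod 4) appears to even power.
All primes ≡ 3 (mod 4) appear to even power.
Search a = 0, 1, 2, … for 1117 - a² a perfect square: first hit at a = 21: 1117 - 441 = 676 = 26².
1117 = 21² + 26² = 441 + 676 ✓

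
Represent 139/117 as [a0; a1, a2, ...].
[1; 5, 3, 7]

Euclidean algorithm steps:
139 = 1 × 117 + 22
117 = 5 × 22 + 7
22 = 3 × 7 + 1
7 = 7 × 1 + 0
Continued fraction: [1; 5, 3, 7]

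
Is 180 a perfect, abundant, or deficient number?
abundant

Proper divisors of 180: sum = 1 + 2 + 3 + 4 + 5 + 6 + 9 + 10 + ... + 36 + 45 + 60 + 90 (17 divisors) = 366
Since 366 > 180, 180 is abundant.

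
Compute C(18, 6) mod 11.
7

Using Lucas' theorem:
Write n=18 and k=6 in base 11:
n in base 11: [1, 7]
k in base 11: [0, 6]
C(18,6) mod 11 = ∏ C(n_i, k_i) mod 11
Digit binomials (mod 11): C(1,0) = 1; C(7,6) = 7
Product: 1 × 7 = 7 ≡ 7 (mod 11)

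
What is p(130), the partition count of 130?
5371315400

p(n) counts ways to write n as a sum of positive integers (order ignored).
Euler's pentagonal recurrence: p(k) = p(k-1) + p(k-2) - p(k-5) - p(k-7) + p(k-12) + p(k-15) - ... (offsets j(3j∓1)/2, signs ++--, p(0)=1, p(<0)=0).
DP table for k = 0..129: p(0)=1, p(1)=1, p(2)=2, p(3)=3, p(4)=5, p(5)=7, p(6)=11, p(7)=15, p(8)=22, p(9)=30, p(10)=42, p(11)=56, p(12)=77, p(13)=101, p(14)=135, p(15)=176, p(16)=231, p(17)=297, p(18)=385, p(19)=490, p(20)=627, p(21)=792, p(22)=1002, p(23)=1255, p(24)=1575, p(25)=1958, p(26)=2436, p(27)=3010, p(28)=3718, p(29)=4565, p(30)=5604, p(31)=6842, p(32)=8349, p(33)=10143, p(34)=12310, p(35)=14883, p(36)=17977, p(37)=21637, p(38)=26015, p(39)=31185, p(40)=37338, p(41)=44583, p(42)=53174, p(43)=63261, p(44)=75175, p(45)=89134, p(46)=105558, p(47)=124754, p(48)=147273, p(49)=173525, p(50)=204226, p(51)=239943, p(52)=281589, p(53)=329931, p(54)=386155, p(55)=451276, p(56)=526823, p(57)=614154, p(58)=715220, p(59)=831820, p(60)=966467, p(61)=1121505, p(62)=1300156, p(63)=1505499, p(64)=1741630, p(65)=2012558, p(66)=2323520, p(67)=2679689, p(68)=3087735, p(69)=3554345, p(70)=4087968, p(71)=4697205, p(72)=5392783, p(73)=6185689, p(74)=7089500, p(75)=8118264, p(76)=9289091, p(77)=10619863, p(78)=12132164, p(79)=13848650, p(80)=15796476, p(81)=18004327, p(82)=20506255, p(83)=23338469, p(84)=26543660, p(85)=30167357, p(86)=34262962, p(87)=38887673, p(88)=44108109, p(89)=49995925, p(90)=56634173, p(91)=64112359, p(92)=72533807, p(93)=82010177, p(94)=92669720, p(95)=104651419, p(96)=118114304, p(97)=133230930, p(98)=150198136, p(99)=169229875, p(100)=190569292, p(101)=214481126, p(102)=241265379, p(103)=271248950, p(104)=304801365, p(105)=342325709, p(106)=384276336, p(107)=431149389, p(108)=483502844, p(109)=541946240, p(110)=607163746, p(111)=679903203, p(112)=761002156, p(113)=851376628, p(114)=952050665, p(115)=1064144451, p(116)=1188908248, p(117)=1327710076, p(118)=1482074143, p(119)=1653668665, p(120)=1844349560, p(121)=2056148051, p(122)=2291320912, p(123)=2552338241, p(124)=2841940500, p(125)=3163127352, p(126)=3519222692, p(127)=3913864295, p(128)=4351078600, p(129)=4835271870.
Final step: p(130) = p(129) + p(128) - p(125) - p(123) + p(118) + p(115) - p(108) - p(104) + p(95) + p(90) - p(79) - p(73) + p(60) + p(53) - p(38) - p(30) + p(13) + p(4)
= 4835271870 + 4351078600 - 3163127352 - 2552338241 + 1482074143 + 1064144451 - 483502844 - 304801365 + 104651419 + 56634173 - 13848650 - 6185689 + 966467 + 329931 - 26015 - 5604 + 101 + 5
= 5371315400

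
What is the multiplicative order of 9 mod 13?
3

13 is prime, so ord(9) divides φ(13) = 12.
Divisors of 12: 1, 2, 3, 4, 6, 12.
Repeated squaring: 9^1 ≡ 9, 9^2 ≡ 3, 9^4 ≡ 9, 9^8 ≡ 3 (mod 13).
Test 9^d mod 13 for each divisor d in increasing order:
9^1 ≡ 9
9^2 ≡ 3
9^3 = 9^2·9^1 ≡ 1  ← first divisor giving 1
The order is 3.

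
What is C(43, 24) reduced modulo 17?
4

Using Lucas' theorem:
Write n=43 and k=24 in base 17:
n in base 17: [2, 9]
k in base 17: [1, 7]
C(43,24) mod 17 = ∏ C(n_i, k_i) mod 17
Digit binomials (mod 17): C(2,1) = 2; C(9,7) = 36 ≡ 2
Product: 2 × 2 = 4 ≡ 4 (mod 17)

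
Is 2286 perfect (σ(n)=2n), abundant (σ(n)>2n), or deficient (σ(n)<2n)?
abundant

Proper divisors of 2286: sum = 1 + 2 + 3 + 6 + 9 + 18 + 127 + 254 + 381 + 762 + 1143 = 2706
Since 2706 > 2286, 2286 is abundant.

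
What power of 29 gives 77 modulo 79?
11

Baby-step giant-step with step n = ⌈√79⌉ = 9.
Baby steps 29^j mod 79 (j:value) for j=0..8: 0:1, 1:29, 2:51, 3:57, 4:73, 5:63, 6:10, 7:53, 8:36.
Giant-step multiplier: 29^(-9) ≡ 29^(78-9) = 29^69 ≡ 14 (mod 79).
Giant steps γ_i = 77·14^i mod 79: γ_0=77, γ_1=51 (in table at j=2).
x = i·n + j = 1·9 + 2 = 11.
Check: 29^11 ≡ 77 (mod 79).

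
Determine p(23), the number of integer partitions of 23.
1255

p(n) counts ways to write n as a sum of positive integers (order ignored).
Euler's pentagonal recurrence: p(k) = p(k-1) + p(k-2) - p(k-5) - p(k-7) + p(k-12) + p(k-15) - ... (offsets j(3j∓1)/2, signs ++--, p(0)=1, p(<0)=0).
DP table for k = 0..22: p(0)=1, p(1)=1, p(2)=2, p(3)=3, p(4)=5, p(5)=7, p(6)=11, p(7)=15, p(8)=22, p(9)=30, p(10)=42, p(11)=56, p(12)=77, p(13)=101, p(14)=135, p(15)=176, p(16)=231, p(17)=297, p(18)=385, p(19)=490, p(20)=627, p(21)=792, p(22)=1002.
Final step: p(23) = p(22) + p(21) - p(18) - p(16) + p(11) + p(8) - p(1)
= 1002 + 792 - 385 - 231 + 56 + 22 - 1
= 1255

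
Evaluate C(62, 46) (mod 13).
12

Using Lucas' theorem:
Write n=62 and k=46 in base 13:
n in base 13: [4, 10]
k in base 13: [3, 7]
C(62,46) mod 13 = ∏ C(n_i, k_i) mod 13
Digit binomials (mod 13): C(4,3) = 4; C(10,7) = 120 ≡ 3
Product: 4 × 3 = 12 ≡ 12 (mod 13)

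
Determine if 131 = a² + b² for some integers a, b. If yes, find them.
Not possible

Factorization: 131 = 131
By Fermat: n is sum of two squares iff every prime p ≡ 3 (mod 4) appears to even power.
Prime(s) ≡ 3 (mod 4) with odd exponent: [(131, 1)]
Therefore 131 cannot be expressed as a² + b².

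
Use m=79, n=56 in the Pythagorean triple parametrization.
(3105, 8848, 9377)

Euclid's formula: a = m² - n², b = 2mn, c = m² + n²
m = 79, n = 56
a = 79² - 56² = 6241 - 3136 = 3105
b = 2 × 79 × 56 = 8848
c = 79² + 56² = 6241 + 3136 = 9377
Verification: 3105² + 8848² = 9641025 + 78287104 = 87928129 = 9377² ✓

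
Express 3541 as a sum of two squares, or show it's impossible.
25² + 54² (a=25, b=54)

Factorization: 3541 = 3541
By Fermat: n is sum of two squares iff every prime p ≡ 3 (mod 4) appears to even power.
All primes ≡ 3 (mod 4) appear to even power.
Search a = 0, 1, 2, … for 3541 - a² a perfect square: first hit at a = 25: 3541 - 625 = 2916 = 54².
3541 = 25² + 54² = 625 + 2916 ✓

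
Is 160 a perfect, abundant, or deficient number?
abundant

Proper divisors of 160: sum = 1 + 2 + 4 + 5 + 8 + 10 + 16 + 20 + 32 + 40 + 80 = 218
Since 218 > 160, 160 is abundant.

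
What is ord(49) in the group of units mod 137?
34

137 is prime, so ord(49) divides φ(137) = 136.
Divisors of 136: 1, 2, 4, 8, 17, 34, 68, 136.
Repeated squaring: 49^1 ≡ 49, 49^2 ≡ 72, 49^4 ≡ 115, 49^8 ≡ 73, 49^16 ≡ 123, 49^32 ≡ 59, 49^64 ≡ 56, 49^128 ≡ 122 (mod 137).
Test 49^d mod 137 for each divisor d in increasing order:
49^1 ≡ 49
49^2 ≡ 72
49^4 ≡ 115
49^8 ≡ 73
49^17 = 49^16·49^1 ≡ 136
49^34 = 49^32·49^2 ≡ 1  ← first divisor giving 1
The order is 34.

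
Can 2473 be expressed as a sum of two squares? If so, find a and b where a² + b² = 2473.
13² + 48² (a=13, b=48)

Factorization: 2473 = 2473
By Fermat: n is sum of two squares iff every prime p ≡ 3 (mod 4) appears to even power.
All primes ≡ 3 (mod 4) appear to even power.
Search a = 0, 1, 2, … for 2473 - a² a perfect square: first hit at a = 13: 2473 - 169 = 2304 = 48².
2473 = 13² + 48² = 169 + 2304 ✓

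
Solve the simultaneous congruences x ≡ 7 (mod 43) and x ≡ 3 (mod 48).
867

Using Chinese Remainder Theorem:
M = 43 × 48 = 2064
M1 = 48, M2 = 43
y1 = 48^(-1) mod 43 = 26
y2 = 43^(-1) mod 48 = 19
x = (7×48×26 + 3×43×19) mod 2064 = 867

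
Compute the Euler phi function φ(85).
64

85 = 5 × 17
φ(n) = n × ∏(1 - 1/p) for each prime p dividing n
φ(85) = 85 × (1 - 1/5) × (1 - 1/17) = 64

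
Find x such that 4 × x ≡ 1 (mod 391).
98

gcd(4, 391) = 1, so the inverse exists.
Extended Euclidean algorithm on (391, 4):
391 = 97 × 4 + 3  ⟹  3 = (1)·391 + (-97)·4
4 = 1 × 3 + 1  ⟹  1 = (-1)·391 + (98)·4
So (98)·4 ≡ 1 (mod 391), i.e. 4^(-1) ≡ 98 (mod 391).
Check: 4 × 98 = 392 ≡ 1 (mod 391)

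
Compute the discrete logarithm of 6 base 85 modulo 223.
77

Baby-step giant-step with step n = ⌈√223⌉ = 15.
Baby steps 85^j mod 223 (j:value) for j=0..14: 0:1, 1:85, 2:89, 3:206, 4:116, 5:48, 6:66, 7:35, 8:76, 9:216, 10:74, 11:46, 12:119, 13:80, 14:110.
Giant-step multiplier: 85^(-15) ≡ 85^(222-15) = 85^207 ≡ 209 (mod 223).
Giant steps γ_i = 6·209^i mod 223: γ_0=6, γ_1=139, γ_2=61, γ_3=38, γ_4=137, γ_5=89 (in table at j=2).
x = i·n + j = 5·15 + 2 = 77.
Check: 85^77 ≡ 6 (mod 223).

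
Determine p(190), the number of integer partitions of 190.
1667727404093

p(n) counts ways to write n as a sum of positive integers (order ignored).
Euler's pentagonal recurrence: p(k) = p(k-1) + p(k-2) - p(k-5) - p(k-7) + p(k-12) + p(k-15) - ... (offsets j(3j∓1)/2, signs ++--, p(0)=1, p(<0)=0).
DP table for k = 0..189: p(0)=1, p(1)=1, p(2)=2, p(3)=3, p(4)=5, p(5)=7, p(6)=11, p(7)=15, p(8)=22, p(9)=30, p(10)=42, p(11)=56, p(12)=77, p(13)=101, p(14)=135, p(15)=176, p(16)=231, p(17)=297, p(18)=385, p(19)=490, p(20)=627, p(21)=792, p(22)=1002, p(23)=1255, p(24)=1575, p(25)=1958, p(26)=2436, p(27)=3010, p(28)=3718, p(29)=4565, p(30)=5604, p(31)=6842, p(32)=8349, p(33)=10143, p(34)=12310, p(35)=14883, p(36)=17977, p(37)=21637, p(38)=26015, p(39)=31185, p(40)=37338, p(41)=44583, p(42)=53174, p(43)=63261, p(44)=75175, p(45)=89134, p(46)=105558, p(47)=124754, p(48)=147273, p(49)=173525, p(50)=204226, p(51)=239943, p(52)=281589, p(53)=329931, p(54)=386155, p(55)=451276, p(56)=526823, p(57)=614154, p(58)=715220, p(59)=831820, p(60)=966467, p(61)=1121505, p(62)=1300156, p(63)=1505499, p(64)=1741630, p(65)=2012558, p(66)=2323520, p(67)=2679689, p(68)=3087735, p(69)=3554345, p(70)=4087968, p(71)=4697205, p(72)=5392783, p(73)=6185689, p(74)=7089500, p(75)=8118264, p(76)=9289091, p(77)=10619863, p(78)=12132164, p(79)=13848650, p(80)=15796476, p(81)=18004327, p(82)=20506255, p(83)=23338469, p(84)=26543660, p(85)=30167357, p(86)=34262962, p(87)=38887673, p(88)=44108109, p(89)=49995925, p(90)=56634173, p(91)=64112359, p(92)=72533807, p(93)=82010177, p(94)=92669720, p(95)=104651419, p(96)=118114304, p(97)=133230930, p(98)=150198136, p(99)=169229875, p(100)=190569292, p(101)=214481126, p(102)=241265379, p(103)=271248950, p(104)=304801365, p(105)=342325709, p(106)=384276336, p(107)=431149389, p(108)=483502844, p(109)=541946240, p(110)=607163746, p(111)=679903203, p(112)=761002156, p(113)=851376628, p(114)=952050665, p(115)=1064144451, p(116)=1188908248, p(117)=1327710076, p(118)=1482074143, p(119)=1653668665, p(120)=1844349560, p(121)=2056148051, p(122)=2291320912, p(123)=2552338241, p(124)=2841940500, p(125)=3163127352, p(126)=3519222692, p(127)=3913864295, p(128)=4351078600, p(129)=4835271870, p(130)=5371315400, p(131)=5964539504, p(132)=6620830889, p(133)=7346629512, p(134)=8149040695, p(135)=9035836076, p(136)=10015581680, p(137)=11097645016, p(138)=12292341831, p(139)=13610949895, p(140)=15065878135, p(141)=16670689208, p(142)=18440293320, p(143)=20390982757, p(144)=22540654445, p(145)=24908858009, p(146)=27517052599, p(147)=30388671978, p(148)=33549419497, p(149)=37027355200, p(150)=40853235313, p(151)=45060624582, p(152)=49686288421, p(153)=54770336324, p(154)=60356673280, p(155)=66493182097, p(156)=73232243759, p(157)=80630964769, p(158)=88751778802, p(159)=97662728555, p(160)=107438159466, p(161)=118159068427, p(162)=129913904637, p(163)=142798995930, p(164)=156919475295, p(165)=172389800255, p(166)=189334822579, p(167)=207890420102, p(168)=228204732751, p(169)=250438925115, p(170)=274768617130, p(171)=301384802048, p(172)=330495499613, p(173)=362326859895, p(174)=397125074750, p(175)=435157697830, p(176)=476715857290, p(177)=522115831195, p(178)=571701605655, p(179)=625846753120, p(180)=684957390936, p(181)=749474411781, p(182)=819876908323, p(183)=896684817527, p(184)=980462880430, p(185)=1071823774337, p(186)=1171432692373, p(187)=1280011042268, p(188)=1398341745571, p(189)=1527273599625.
Final step: p(190) = p(189) + p(188) - p(185) - p(183) + p(178) + p(175) - p(168) - p(164) + p(155) + p(150) - p(139) - p(133) + p(120) + p(113) - p(98) - p(90) + p(73) + p(64) - p(45) - p(35) + p(14) + p(3)
= 1527273599625 + 1398341745571 - 1071823774337 - 896684817527 + 571701605655 + 435157697830 - 228204732751 - 156919475295 + 66493182097 + 40853235313 - 13610949895 - 7346629512 + 1844349560 + 851376628 - 150198136 - 56634173 + 6185689 + 1741630 - 89134 - 14883 + 135 + 3
= 1667727404093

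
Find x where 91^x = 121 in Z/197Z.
178

Baby-step giant-step with step n = ⌈√197⌉ = 15.
Baby steps 91^j mod 197 (j:value) for j=0..14: 0:1, 1:91, 2:7, 3:46, 4:49, 5:125, 6:146, 7:87, 8:37, 9:18, 10:62, 11:126, 12:40, 13:94, 14:83.
Giant-step multiplier: 91^(-15) ≡ 91^(196-15) = 91^181 ≡ 50 (mod 197).
Giant steps γ_i = 121·50^i mod 197: γ_0=121, γ_1=140, γ_2=105, γ_3=128, γ_4=96, γ_5=72, γ_6=54, γ_7=139, γ_8=55, γ_9=189, γ_10=191, γ_11=94 (in table at j=13).
x = i·n + j = 11·15 + 13 = 178.
Check: 91^178 ≡ 121 (mod 197).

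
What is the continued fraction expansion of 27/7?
[3; 1, 6]

Euclidean algorithm steps:
27 = 3 × 7 + 6
7 = 1 × 6 + 1
6 = 6 × 1 + 0
Continued fraction: [3; 1, 6]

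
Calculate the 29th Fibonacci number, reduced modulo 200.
29

Matrix identity: Q^n = [[F_(n+1), F_n], [F_n, F_(n-1)]] with Q = [[1,1],[1,0]].
n = 29 = 11101₂. Square-and-multiply, entries mod 200:
Q^1 = [[1,1],[1,0]]
Q^3 = (Q^1)²·Q = [[3,2],[2,1]]
Q^7 = (Q^3)²·Q = [[21,13],[13,8]]
Q^14 = (Q^7)² = [[10,177],[177,33]]
Q^29 = (Q^14)²·Q = [[40,29],[29,11]]
F_29 mod 200 = Q^29[0][1] = 29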